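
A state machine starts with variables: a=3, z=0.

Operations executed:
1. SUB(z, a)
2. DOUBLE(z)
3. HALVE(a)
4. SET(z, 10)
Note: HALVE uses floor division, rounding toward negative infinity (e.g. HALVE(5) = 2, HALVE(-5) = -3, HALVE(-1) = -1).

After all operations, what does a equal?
a = 1

Tracing execution:
Step 1: SUB(z, a) → a = 3
Step 2: DOUBLE(z) → a = 3
Step 3: HALVE(a) → a = 1
Step 4: SET(z, 10) → a = 1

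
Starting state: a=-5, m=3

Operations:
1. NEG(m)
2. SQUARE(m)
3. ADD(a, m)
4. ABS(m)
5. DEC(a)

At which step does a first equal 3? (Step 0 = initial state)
Step 5

Tracing a:
Initial: a = -5
After step 1: a = -5
After step 2: a = -5
After step 3: a = 4
After step 4: a = 4
After step 5: a = 3 ← first occurrence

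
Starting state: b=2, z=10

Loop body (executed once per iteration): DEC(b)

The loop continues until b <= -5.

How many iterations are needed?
7

Tracing iterations:
Initial: b=2, z=10
After iteration 1: b=1, z=10
After iteration 2: b=0, z=10
After iteration 3: b=-1, z=10
After iteration 4: b=-2, z=10
After iteration 5: b=-3, z=10
After iteration 6: b=-4, z=10
After iteration 7: b=-5, z=10
b <= -5 now holds, so the loop exits after 7 iterations.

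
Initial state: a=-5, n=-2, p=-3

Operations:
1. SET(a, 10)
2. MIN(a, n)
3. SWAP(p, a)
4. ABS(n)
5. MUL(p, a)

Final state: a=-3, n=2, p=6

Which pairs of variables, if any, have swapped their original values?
None

Comparing initial and final values:
n: -2 → 2
p: -3 → 6
a: -5 → -3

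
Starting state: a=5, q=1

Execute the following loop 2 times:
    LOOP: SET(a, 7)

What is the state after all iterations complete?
a=7, q=1

Iteration trace:
Start: a=5, q=1
After iteration 1: a=7, q=1
After iteration 2: a=7, q=1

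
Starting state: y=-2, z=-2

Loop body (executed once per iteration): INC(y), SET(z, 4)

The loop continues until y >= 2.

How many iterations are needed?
4

Tracing iterations:
Initial: y=-2, z=-2
After iteration 1: y=-1, z=4
After iteration 2: y=0, z=4
After iteration 3: y=1, z=4
After iteration 4: y=2, z=4
y >= 2 now holds, so the loop exits after 4 iterations.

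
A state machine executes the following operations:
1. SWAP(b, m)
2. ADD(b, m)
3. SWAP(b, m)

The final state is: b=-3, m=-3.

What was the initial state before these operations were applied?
b=-3, m=0

Working backwards:
Final state: b=-3, m=-3
Before step 3 (SWAP(b, m)): b=-3, m=-3
Before step 2 (ADD(b, m)): b=0, m=-3
Before step 1 (SWAP(b, m)): b=-3, m=0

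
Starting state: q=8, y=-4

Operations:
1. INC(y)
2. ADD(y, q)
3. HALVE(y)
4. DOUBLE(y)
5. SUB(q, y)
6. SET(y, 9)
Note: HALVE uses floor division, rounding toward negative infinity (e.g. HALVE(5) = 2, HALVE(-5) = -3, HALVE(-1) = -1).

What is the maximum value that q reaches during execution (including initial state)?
8

Values of q at each step:
Initial: q = 8 ← maximum
After step 1: q = 8
After step 2: q = 8
After step 3: q = 8
After step 4: q = 8
After step 5: q = 4
After step 6: q = 4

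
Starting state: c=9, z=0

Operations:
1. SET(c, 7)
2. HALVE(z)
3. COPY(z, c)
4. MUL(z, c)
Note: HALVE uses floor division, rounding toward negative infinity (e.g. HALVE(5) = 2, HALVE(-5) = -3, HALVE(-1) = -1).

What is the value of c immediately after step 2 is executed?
c = 7

Tracing c through execution:
Initial: c = 9
After step 1 (SET(c, 7)): c = 7
After step 2 (HALVE(z)): c = 7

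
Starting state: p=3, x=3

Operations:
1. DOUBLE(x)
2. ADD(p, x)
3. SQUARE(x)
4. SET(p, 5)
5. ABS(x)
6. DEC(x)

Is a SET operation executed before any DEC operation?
Yes

First SET: step 4
First DEC: step 6
Since 4 < 6, SET comes first.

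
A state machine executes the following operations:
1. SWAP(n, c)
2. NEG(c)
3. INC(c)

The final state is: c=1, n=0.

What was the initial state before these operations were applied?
c=0, n=0

Working backwards:
Final state: c=1, n=0
Before step 3 (INC(c)): c=0, n=0
Before step 2 (NEG(c)): c=0, n=0
Before step 1 (SWAP(n, c)): c=0, n=0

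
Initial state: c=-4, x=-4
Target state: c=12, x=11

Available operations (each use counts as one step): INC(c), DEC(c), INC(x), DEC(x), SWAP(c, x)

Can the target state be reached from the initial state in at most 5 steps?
No

The target state cannot be reached within 5 steps.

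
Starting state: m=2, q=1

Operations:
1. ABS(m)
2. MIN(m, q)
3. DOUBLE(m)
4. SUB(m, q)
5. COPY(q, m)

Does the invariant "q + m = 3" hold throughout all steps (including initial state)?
No, violated after step 2

The invariant is violated after step 2.

State at each step:
Initial: m=2, q=1
After step 1: m=2, q=1
After step 2: m=1, q=1
After step 3: m=2, q=1
After step 4: m=1, q=1
After step 5: m=1, q=1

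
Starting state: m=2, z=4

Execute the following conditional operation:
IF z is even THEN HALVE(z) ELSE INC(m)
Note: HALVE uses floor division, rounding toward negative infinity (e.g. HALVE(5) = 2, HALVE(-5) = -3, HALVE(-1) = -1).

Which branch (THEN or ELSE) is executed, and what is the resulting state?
Branch: THEN, Final state: m=2, z=2

Evaluating condition: z is even
Condition is True, so THEN branch executes
After HALVE(z): m=2, z=2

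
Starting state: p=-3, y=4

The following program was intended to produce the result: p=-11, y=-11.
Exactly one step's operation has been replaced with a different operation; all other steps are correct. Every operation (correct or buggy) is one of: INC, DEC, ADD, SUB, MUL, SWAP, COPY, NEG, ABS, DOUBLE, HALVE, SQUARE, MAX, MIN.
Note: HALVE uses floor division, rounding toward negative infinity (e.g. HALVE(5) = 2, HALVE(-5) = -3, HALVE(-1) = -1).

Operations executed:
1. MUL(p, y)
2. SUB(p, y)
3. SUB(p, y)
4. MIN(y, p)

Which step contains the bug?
Step 1

Trace with buggy code:
Initial: p=-3, y=4
After step 1: p=-12, y=4
After step 2: p=-16, y=4
After step 3: p=-20, y=4
After step 4: p=-20, y=-20
Actual final p=-20, y=-20 ≠ expected p=-11, y=-11.
Step 1 is the only position where a single-operation replacement can produce the expected result.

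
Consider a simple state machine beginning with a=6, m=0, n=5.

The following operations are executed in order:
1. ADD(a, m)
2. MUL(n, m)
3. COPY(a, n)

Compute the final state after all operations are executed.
{a: 0, m: 0, n: 0}

Step-by-step execution:
Initial: a=6, m=0, n=5
After step 1 (ADD(a, m)): a=6, m=0, n=5
After step 2 (MUL(n, m)): a=6, m=0, n=0
After step 3 (COPY(a, n)): a=0, m=0, n=0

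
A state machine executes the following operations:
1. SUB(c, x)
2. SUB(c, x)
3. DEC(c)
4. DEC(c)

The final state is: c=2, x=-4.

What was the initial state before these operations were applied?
c=-4, x=-4

Working backwards:
Final state: c=2, x=-4
Before step 4 (DEC(c)): c=3, x=-4
Before step 3 (DEC(c)): c=4, x=-4
Before step 2 (SUB(c, x)): c=0, x=-4
Before step 1 (SUB(c, x)): c=-4, x=-4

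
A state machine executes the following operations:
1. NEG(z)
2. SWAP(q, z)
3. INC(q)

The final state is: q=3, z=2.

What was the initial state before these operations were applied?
q=2, z=-2

Working backwards:
Final state: q=3, z=2
Before step 3 (INC(q)): q=2, z=2
Before step 2 (SWAP(q, z)): q=2, z=2
Before step 1 (NEG(z)): q=2, z=-2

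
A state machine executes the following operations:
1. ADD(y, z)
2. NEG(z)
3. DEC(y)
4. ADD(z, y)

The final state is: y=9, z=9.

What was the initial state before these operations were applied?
y=10, z=0

Working backwards:
Final state: y=9, z=9
Before step 4 (ADD(z, y)): y=9, z=0
Before step 3 (DEC(y)): y=10, z=0
Before step 2 (NEG(z)): y=10, z=0
Before step 1 (ADD(y, z)): y=10, z=0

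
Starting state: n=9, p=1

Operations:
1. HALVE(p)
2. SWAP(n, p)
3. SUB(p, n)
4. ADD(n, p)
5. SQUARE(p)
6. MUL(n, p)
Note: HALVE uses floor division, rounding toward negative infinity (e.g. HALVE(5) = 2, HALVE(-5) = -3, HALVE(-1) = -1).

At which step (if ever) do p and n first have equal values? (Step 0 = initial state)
Step 4

p and n first become equal after step 4.

Comparing values at each step:
Initial: p=1, n=9
After step 1: p=0, n=9
After step 2: p=9, n=0
After step 3: p=9, n=0
After step 4: p=9, n=9 ← equal!
After step 5: p=81, n=9
After step 6: p=81, n=729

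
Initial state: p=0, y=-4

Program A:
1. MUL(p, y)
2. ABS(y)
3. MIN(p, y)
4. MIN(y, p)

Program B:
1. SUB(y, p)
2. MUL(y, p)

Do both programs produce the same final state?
Yes

Program A final state: p=0, y=0
Program B final state: p=0, y=0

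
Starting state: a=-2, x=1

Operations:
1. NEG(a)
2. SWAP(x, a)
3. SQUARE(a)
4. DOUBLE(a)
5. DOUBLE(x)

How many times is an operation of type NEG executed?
1

Counting NEG operations:
Step 1: NEG(a) ← NEG
Total: 1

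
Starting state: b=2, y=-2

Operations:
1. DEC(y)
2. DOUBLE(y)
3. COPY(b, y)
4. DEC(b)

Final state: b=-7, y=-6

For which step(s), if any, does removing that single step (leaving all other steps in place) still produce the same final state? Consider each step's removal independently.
None - removing any single step changes the final result

Testing removal of each single step:
Without step 1: final = b=-5, y=-4 (different)
Without step 2: final = b=-4, y=-3 (different)
Without step 3: final = b=1, y=-6 (different)
Without step 4: final = b=-6, y=-6 (different)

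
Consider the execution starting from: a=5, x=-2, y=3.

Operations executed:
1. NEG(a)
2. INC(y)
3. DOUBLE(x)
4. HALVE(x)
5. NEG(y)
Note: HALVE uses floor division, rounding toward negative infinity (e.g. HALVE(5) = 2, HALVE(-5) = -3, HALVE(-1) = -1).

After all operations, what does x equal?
x = -2

Tracing execution:
Step 1: NEG(a) → x = -2
Step 2: INC(y) → x = -2
Step 3: DOUBLE(x) → x = -4
Step 4: HALVE(x) → x = -2
Step 5: NEG(y) → x = -2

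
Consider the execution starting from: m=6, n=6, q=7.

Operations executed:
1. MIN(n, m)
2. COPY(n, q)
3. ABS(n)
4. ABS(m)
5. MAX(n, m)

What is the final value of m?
m = 6

Tracing execution:
Step 1: MIN(n, m) → m = 6
Step 2: COPY(n, q) → m = 6
Step 3: ABS(n) → m = 6
Step 4: ABS(m) → m = 6
Step 5: MAX(n, m) → m = 6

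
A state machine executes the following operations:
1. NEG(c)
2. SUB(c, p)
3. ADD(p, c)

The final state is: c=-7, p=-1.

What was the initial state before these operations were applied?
c=1, p=6

Working backwards:
Final state: c=-7, p=-1
Before step 3 (ADD(p, c)): c=-7, p=6
Before step 2 (SUB(c, p)): c=-1, p=6
Before step 1 (NEG(c)): c=1, p=6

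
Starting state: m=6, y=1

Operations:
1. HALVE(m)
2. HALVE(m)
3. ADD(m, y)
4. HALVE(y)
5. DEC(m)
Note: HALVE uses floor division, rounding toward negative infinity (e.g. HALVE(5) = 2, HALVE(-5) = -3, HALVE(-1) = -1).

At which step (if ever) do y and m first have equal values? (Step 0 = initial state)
Step 2

y and m first become equal after step 2.

Comparing values at each step:
Initial: y=1, m=6
After step 1: y=1, m=3
After step 2: y=1, m=1 ← equal!
After step 3: y=1, m=2
After step 4: y=0, m=2
After step 5: y=0, m=1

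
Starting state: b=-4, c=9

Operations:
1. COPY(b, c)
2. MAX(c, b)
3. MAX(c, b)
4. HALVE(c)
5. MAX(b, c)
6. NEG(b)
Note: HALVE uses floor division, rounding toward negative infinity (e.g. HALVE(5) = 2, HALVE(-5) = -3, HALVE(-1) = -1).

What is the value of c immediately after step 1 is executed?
c = 9

Tracing c through execution:
Initial: c = 9
After step 1 (COPY(b, c)): c = 9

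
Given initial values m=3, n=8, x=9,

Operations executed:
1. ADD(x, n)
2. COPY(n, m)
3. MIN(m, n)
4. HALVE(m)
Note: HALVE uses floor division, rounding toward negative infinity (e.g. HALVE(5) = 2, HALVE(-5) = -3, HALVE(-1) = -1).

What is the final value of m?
m = 1

Tracing execution:
Step 1: ADD(x, n) → m = 3
Step 2: COPY(n, m) → m = 3
Step 3: MIN(m, n) → m = 3
Step 4: HALVE(m) → m = 1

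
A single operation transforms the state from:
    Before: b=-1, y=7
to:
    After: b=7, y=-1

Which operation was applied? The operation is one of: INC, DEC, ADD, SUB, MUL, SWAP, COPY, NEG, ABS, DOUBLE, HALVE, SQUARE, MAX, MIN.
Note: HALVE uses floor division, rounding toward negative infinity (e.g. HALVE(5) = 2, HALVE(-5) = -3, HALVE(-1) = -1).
SWAP(b, y)

Analyzing the change:
Before: b=-1, y=7
After: b=7, y=-1
Variable b changed from -1 to 7
Variable y changed from 7 to -1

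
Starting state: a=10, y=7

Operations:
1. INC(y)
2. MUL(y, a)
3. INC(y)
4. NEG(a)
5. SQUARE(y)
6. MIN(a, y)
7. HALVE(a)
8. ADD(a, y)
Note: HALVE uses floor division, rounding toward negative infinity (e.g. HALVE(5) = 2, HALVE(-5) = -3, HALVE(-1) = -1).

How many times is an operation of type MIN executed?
1

Counting MIN operations:
Step 6: MIN(a, y) ← MIN
Total: 1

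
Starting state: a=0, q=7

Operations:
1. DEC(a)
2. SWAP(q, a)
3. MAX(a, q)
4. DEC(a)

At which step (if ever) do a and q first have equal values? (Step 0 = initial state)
Never

a and q never become equal during execution.

Comparing values at each step:
Initial: a=0, q=7
After step 1: a=-1, q=7
After step 2: a=7, q=-1
After step 3: a=7, q=-1
After step 4: a=6, q=-1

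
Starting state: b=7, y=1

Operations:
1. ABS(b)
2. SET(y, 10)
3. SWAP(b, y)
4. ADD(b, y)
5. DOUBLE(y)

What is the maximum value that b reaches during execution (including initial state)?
17

Values of b at each step:
Initial: b = 7
After step 1: b = 7
After step 2: b = 7
After step 3: b = 10
After step 4: b = 17 ← maximum
After step 5: b = 17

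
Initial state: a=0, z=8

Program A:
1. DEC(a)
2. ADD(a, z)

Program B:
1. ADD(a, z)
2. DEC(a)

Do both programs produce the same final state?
Yes

Program A final state: a=7, z=8
Program B final state: a=7, z=8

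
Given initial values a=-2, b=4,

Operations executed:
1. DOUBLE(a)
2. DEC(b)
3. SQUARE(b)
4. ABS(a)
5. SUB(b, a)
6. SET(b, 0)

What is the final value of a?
a = 4

Tracing execution:
Step 1: DOUBLE(a) → a = -4
Step 2: DEC(b) → a = -4
Step 3: SQUARE(b) → a = -4
Step 4: ABS(a) → a = 4
Step 5: SUB(b, a) → a = 4
Step 6: SET(b, 0) → a = 4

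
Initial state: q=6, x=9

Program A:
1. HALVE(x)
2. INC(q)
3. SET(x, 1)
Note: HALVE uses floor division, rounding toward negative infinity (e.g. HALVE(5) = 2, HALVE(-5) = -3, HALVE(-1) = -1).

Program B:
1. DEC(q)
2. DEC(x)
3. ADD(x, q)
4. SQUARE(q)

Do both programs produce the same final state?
No

Program A final state: q=7, x=1
Program B final state: q=25, x=13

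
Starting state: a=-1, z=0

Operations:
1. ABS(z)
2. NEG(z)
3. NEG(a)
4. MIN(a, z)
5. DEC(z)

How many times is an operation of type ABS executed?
1

Counting ABS operations:
Step 1: ABS(z) ← ABS
Total: 1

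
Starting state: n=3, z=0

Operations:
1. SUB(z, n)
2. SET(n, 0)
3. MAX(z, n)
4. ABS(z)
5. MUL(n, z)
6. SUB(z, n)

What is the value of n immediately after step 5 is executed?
n = 0

Tracing n through execution:
Initial: n = 3
After step 1 (SUB(z, n)): n = 3
After step 2 (SET(n, 0)): n = 0
After step 3 (MAX(z, n)): n = 0
After step 4 (ABS(z)): n = 0
After step 5 (MUL(n, z)): n = 0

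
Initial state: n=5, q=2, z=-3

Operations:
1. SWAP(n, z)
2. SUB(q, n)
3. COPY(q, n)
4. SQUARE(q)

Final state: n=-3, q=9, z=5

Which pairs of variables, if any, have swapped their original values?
(z, n)

Comparing initial and final values:
z: -3 → 5
n: 5 → -3
q: 2 → 9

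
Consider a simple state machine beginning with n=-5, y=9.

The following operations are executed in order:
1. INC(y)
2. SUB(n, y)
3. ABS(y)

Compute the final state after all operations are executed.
{n: -15, y: 10}

Step-by-step execution:
Initial: n=-5, y=9
After step 1 (INC(y)): n=-5, y=10
After step 2 (SUB(n, y)): n=-15, y=10
After step 3 (ABS(y)): n=-15, y=10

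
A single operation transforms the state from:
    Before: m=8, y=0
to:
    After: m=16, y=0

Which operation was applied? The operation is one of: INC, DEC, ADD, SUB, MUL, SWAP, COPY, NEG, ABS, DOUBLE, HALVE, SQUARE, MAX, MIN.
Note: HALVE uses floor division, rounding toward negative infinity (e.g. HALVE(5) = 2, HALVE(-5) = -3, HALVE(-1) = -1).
DOUBLE(m)

Analyzing the change:
Before: m=8, y=0
After: m=16, y=0
Variable m changed from 8 to 16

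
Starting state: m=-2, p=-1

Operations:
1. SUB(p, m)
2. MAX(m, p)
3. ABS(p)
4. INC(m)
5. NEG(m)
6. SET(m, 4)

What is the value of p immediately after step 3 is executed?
p = 1

Tracing p through execution:
Initial: p = -1
After step 1 (SUB(p, m)): p = 1
After step 2 (MAX(m, p)): p = 1
After step 3 (ABS(p)): p = 1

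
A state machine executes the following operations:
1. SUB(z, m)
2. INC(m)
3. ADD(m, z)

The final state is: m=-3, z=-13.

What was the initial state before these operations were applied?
m=9, z=-4

Working backwards:
Final state: m=-3, z=-13
Before step 3 (ADD(m, z)): m=10, z=-13
Before step 2 (INC(m)): m=9, z=-13
Before step 1 (SUB(z, m)): m=9, z=-4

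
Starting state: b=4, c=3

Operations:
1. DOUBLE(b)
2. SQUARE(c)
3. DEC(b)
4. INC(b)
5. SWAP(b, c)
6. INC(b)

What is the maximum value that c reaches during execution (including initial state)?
9

Values of c at each step:
Initial: c = 3
After step 1: c = 3
After step 2: c = 9 ← maximum
After step 3: c = 9
After step 4: c = 9
After step 5: c = 8
After step 6: c = 8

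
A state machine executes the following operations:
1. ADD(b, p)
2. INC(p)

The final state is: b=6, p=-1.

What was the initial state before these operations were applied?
b=8, p=-2

Working backwards:
Final state: b=6, p=-1
Before step 2 (INC(p)): b=6, p=-2
Before step 1 (ADD(b, p)): b=8, p=-2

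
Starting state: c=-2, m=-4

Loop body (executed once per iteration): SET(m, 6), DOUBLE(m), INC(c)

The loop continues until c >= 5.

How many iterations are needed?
7

Tracing iterations:
Initial: c=-2, m=-4
After iteration 1: c=-1, m=12
After iteration 2: c=0, m=12
After iteration 3: c=1, m=12
After iteration 4: c=2, m=12
After iteration 5: c=3, m=12
After iteration 6: c=4, m=12
After iteration 7: c=5, m=12
c >= 5 now holds, so the loop exits after 7 iterations.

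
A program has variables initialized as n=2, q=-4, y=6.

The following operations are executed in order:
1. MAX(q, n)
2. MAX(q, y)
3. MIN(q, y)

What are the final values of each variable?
{n: 2, q: 6, y: 6}

Step-by-step execution:
Initial: n=2, q=-4, y=6
After step 1 (MAX(q, n)): n=2, q=2, y=6
After step 2 (MAX(q, y)): n=2, q=6, y=6
After step 3 (MIN(q, y)): n=2, q=6, y=6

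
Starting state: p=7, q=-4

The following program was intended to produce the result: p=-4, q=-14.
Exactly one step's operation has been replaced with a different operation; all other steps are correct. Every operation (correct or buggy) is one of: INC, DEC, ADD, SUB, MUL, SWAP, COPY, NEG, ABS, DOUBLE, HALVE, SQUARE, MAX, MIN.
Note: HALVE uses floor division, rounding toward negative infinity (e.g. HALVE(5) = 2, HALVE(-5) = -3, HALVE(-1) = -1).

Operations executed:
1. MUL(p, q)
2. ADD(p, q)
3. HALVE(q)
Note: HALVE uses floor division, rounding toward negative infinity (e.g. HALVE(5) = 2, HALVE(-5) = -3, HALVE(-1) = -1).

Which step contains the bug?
Step 2

Trace with buggy code:
Initial: p=7, q=-4
After step 1: p=-28, q=-4
After step 2: p=-32, q=-4
After step 3: p=-32, q=-2
Actual final p=-32, q=-2 ≠ expected p=-4, q=-14.
Step 2 is the only position where a single-operation replacement can produce the expected result.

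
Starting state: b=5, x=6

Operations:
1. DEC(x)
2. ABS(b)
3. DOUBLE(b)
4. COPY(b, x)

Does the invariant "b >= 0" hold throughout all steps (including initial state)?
Yes

The invariant holds at every step.

State at each step:
Initial: b=5, x=6
After step 1: b=5, x=5
After step 2: b=5, x=5
After step 3: b=10, x=5
After step 4: b=5, x=5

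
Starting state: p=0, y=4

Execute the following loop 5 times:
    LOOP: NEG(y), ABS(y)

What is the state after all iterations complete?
p=0, y=4

Iteration trace:
Start: p=0, y=4
After iteration 1: p=0, y=4
After iteration 2: p=0, y=4
After iteration 3: p=0, y=4
After iteration 4: p=0, y=4
After iteration 5: p=0, y=4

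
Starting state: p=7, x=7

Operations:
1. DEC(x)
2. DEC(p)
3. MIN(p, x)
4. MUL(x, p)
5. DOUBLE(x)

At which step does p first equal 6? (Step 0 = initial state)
Step 2

Tracing p:
Initial: p = 7
After step 1: p = 7
After step 2: p = 6 ← first occurrence
After step 3: p = 6
After step 4: p = 6
After step 5: p = 6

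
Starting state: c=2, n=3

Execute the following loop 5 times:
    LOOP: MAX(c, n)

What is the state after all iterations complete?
c=3, n=3

Iteration trace:
Start: c=2, n=3
After iteration 1: c=3, n=3
After iteration 2: c=3, n=3
After iteration 3: c=3, n=3
After iteration 4: c=3, n=3
After iteration 5: c=3, n=3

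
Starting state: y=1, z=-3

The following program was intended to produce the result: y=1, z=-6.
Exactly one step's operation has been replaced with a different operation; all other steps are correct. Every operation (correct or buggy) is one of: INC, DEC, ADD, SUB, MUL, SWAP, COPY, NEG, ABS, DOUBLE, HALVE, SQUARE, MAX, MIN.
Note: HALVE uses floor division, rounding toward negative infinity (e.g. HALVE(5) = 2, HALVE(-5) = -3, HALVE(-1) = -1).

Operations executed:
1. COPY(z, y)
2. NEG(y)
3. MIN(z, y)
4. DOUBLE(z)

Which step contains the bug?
Step 1

Trace with buggy code:
Initial: y=1, z=-3
After step 1: y=1, z=1
After step 2: y=-1, z=1
After step 3: y=-1, z=-1
After step 4: y=-1, z=-2
Actual final y=-1, z=-2 ≠ expected y=1, z=-6.
Step 1 is the only position where a single-operation replacement can produce the expected result.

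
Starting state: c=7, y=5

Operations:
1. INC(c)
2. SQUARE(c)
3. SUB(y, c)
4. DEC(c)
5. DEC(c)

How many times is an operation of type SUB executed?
1

Counting SUB operations:
Step 3: SUB(y, c) ← SUB
Total: 1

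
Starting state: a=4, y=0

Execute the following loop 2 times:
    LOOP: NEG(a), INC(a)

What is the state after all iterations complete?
a=4, y=0

Iteration trace:
Start: a=4, y=0
After iteration 1: a=-3, y=0
After iteration 2: a=4, y=0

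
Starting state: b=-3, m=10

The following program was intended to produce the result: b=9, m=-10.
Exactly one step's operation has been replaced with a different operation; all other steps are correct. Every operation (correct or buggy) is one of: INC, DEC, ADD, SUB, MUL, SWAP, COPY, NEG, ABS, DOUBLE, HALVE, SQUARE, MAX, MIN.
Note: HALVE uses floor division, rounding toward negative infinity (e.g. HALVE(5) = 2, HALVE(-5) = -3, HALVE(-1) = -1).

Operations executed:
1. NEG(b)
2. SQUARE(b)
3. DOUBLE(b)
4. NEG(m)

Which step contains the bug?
Step 3

Trace with buggy code:
Initial: b=-3, m=10
After step 1: b=3, m=10
After step 2: b=9, m=10
After step 3: b=18, m=10
After step 4: b=18, m=-10
Actual final b=18, m=-10 ≠ expected b=9, m=-10.
Step 3 is the only position where a single-operation replacement can produce the expected result.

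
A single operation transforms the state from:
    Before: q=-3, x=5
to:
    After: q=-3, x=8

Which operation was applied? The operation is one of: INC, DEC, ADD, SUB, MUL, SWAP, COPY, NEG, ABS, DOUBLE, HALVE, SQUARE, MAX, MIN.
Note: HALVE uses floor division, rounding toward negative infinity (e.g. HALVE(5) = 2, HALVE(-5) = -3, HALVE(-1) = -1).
SUB(x, q)

Analyzing the change:
Before: q=-3, x=5
After: q=-3, x=8
Variable x changed from 5 to 8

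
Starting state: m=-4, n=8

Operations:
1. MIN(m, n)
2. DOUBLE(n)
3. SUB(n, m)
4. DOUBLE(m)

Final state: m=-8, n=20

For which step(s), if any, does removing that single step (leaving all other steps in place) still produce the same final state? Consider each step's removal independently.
Step(s) 1

Testing removal of each single step:
Without step 1: final = m=-8, n=20 (same)
Without step 2: final = m=-8, n=12 (different)
Without step 3: final = m=-8, n=16 (different)
Without step 4: final = m=-4, n=20 (different)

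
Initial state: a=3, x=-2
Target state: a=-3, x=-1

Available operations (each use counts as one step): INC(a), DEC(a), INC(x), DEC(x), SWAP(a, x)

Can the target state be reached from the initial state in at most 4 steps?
No

The target state cannot be reached within 4 steps.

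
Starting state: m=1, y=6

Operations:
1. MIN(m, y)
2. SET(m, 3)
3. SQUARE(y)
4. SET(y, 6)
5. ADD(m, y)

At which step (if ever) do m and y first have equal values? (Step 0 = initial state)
Never

m and y never become equal during execution.

Comparing values at each step:
Initial: m=1, y=6
After step 1: m=1, y=6
After step 2: m=3, y=6
After step 3: m=3, y=36
After step 4: m=3, y=6
After step 5: m=9, y=6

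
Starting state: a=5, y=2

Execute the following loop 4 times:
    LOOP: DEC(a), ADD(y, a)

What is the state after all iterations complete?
a=1, y=12

Iteration trace:
Start: a=5, y=2
After iteration 1: a=4, y=6
After iteration 2: a=3, y=9
After iteration 3: a=2, y=11
After iteration 4: a=1, y=12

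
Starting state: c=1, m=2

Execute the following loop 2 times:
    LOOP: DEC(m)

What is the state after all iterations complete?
c=1, m=0

Iteration trace:
Start: c=1, m=2
After iteration 1: c=1, m=1
After iteration 2: c=1, m=0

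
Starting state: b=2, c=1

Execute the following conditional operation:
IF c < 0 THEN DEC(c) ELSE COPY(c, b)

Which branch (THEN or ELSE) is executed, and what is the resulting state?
Branch: ELSE, Final state: b=2, c=2

Evaluating condition: c < 0
c = 1
Condition is False, so ELSE branch executes
After COPY(c, b): b=2, c=2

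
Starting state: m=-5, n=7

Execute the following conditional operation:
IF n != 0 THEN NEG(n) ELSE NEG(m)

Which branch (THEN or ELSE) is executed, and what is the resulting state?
Branch: THEN, Final state: m=-5, n=-7

Evaluating condition: n != 0
n = 7
Condition is True, so THEN branch executes
After NEG(n): m=-5, n=-7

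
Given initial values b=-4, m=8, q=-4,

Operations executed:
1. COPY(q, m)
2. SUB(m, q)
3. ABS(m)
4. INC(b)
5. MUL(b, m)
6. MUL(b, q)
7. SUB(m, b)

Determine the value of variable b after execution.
b = 0

Tracing execution:
Step 1: COPY(q, m) → b = -4
Step 2: SUB(m, q) → b = -4
Step 3: ABS(m) → b = -4
Step 4: INC(b) → b = -3
Step 5: MUL(b, m) → b = 0
Step 6: MUL(b, q) → b = 0
Step 7: SUB(m, b) → b = 0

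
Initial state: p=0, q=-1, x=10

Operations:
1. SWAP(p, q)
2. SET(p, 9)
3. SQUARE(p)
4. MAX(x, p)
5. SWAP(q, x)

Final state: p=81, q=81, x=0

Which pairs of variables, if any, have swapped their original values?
None

Comparing initial and final values:
q: -1 → 81
x: 10 → 0
p: 0 → 81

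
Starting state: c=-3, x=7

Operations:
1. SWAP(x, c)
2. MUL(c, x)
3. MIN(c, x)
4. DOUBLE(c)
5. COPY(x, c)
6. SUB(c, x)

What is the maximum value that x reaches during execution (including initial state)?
7

Values of x at each step:
Initial: x = 7 ← maximum
After step 1: x = -3
After step 2: x = -3
After step 3: x = -3
After step 4: x = -3
After step 5: x = -42
After step 6: x = -42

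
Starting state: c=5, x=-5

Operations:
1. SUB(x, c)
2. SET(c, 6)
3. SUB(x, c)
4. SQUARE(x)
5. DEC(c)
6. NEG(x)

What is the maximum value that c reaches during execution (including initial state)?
6

Values of c at each step:
Initial: c = 5
After step 1: c = 5
After step 2: c = 6 ← maximum
After step 3: c = 6
After step 4: c = 6
After step 5: c = 5
After step 6: c = 5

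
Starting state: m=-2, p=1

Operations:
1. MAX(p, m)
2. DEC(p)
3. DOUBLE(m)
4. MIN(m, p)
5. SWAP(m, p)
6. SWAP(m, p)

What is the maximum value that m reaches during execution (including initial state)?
0

Values of m at each step:
Initial: m = -2
After step 1: m = -2
After step 2: m = -2
After step 3: m = -4
After step 4: m = -4
After step 5: m = 0 ← maximum
After step 6: m = -4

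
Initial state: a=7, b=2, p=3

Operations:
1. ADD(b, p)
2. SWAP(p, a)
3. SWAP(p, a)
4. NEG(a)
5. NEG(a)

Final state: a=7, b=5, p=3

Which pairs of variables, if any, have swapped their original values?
None

Comparing initial and final values:
p: 3 → 3
a: 7 → 7
b: 2 → 5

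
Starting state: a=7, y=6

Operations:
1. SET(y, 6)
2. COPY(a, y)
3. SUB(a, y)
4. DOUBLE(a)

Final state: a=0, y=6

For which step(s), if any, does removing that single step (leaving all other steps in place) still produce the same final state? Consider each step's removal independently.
Step(s) 1, 4

Testing removal of each single step:
Without step 1: final = a=0, y=6 (same)
Without step 2: final = a=2, y=6 (different)
Without step 3: final = a=12, y=6 (different)
Without step 4: final = a=0, y=6 (same)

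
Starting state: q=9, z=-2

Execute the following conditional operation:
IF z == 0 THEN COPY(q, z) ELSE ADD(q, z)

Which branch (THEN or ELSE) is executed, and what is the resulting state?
Branch: ELSE, Final state: q=7, z=-2

Evaluating condition: z == 0
z = -2
Condition is False, so ELSE branch executes
After ADD(q, z): q=7, z=-2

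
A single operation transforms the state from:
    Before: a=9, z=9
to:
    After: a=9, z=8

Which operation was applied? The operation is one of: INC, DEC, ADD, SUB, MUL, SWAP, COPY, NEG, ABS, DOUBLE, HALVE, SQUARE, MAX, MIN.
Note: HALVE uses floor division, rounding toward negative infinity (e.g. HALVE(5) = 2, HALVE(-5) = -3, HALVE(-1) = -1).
DEC(z)

Analyzing the change:
Before: a=9, z=9
After: a=9, z=8
Variable z changed from 9 to 8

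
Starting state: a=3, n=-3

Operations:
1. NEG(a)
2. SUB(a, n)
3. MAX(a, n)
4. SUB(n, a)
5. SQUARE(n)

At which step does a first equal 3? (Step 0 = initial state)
Step 0

Tracing a:
Initial: a = 3 ← first occurrence
After step 1: a = -3
After step 2: a = 0
After step 3: a = 0
After step 4: a = 0
After step 5: a = 0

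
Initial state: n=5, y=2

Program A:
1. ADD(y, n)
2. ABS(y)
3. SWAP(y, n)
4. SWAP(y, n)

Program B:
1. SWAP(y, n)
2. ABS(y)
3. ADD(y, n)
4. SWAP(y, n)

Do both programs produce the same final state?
No

Program A final state: n=5, y=7
Program B final state: n=7, y=2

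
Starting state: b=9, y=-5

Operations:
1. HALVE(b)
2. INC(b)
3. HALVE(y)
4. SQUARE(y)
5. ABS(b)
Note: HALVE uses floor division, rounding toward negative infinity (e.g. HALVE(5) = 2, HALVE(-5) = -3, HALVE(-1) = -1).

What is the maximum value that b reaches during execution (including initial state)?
9

Values of b at each step:
Initial: b = 9 ← maximum
After step 1: b = 4
After step 2: b = 5
After step 3: b = 5
After step 4: b = 5
After step 5: b = 5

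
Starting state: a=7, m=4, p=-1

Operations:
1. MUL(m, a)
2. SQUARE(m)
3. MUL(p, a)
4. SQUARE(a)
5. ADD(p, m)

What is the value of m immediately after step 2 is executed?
m = 784

Tracing m through execution:
Initial: m = 4
After step 1 (MUL(m, a)): m = 28
After step 2 (SQUARE(m)): m = 784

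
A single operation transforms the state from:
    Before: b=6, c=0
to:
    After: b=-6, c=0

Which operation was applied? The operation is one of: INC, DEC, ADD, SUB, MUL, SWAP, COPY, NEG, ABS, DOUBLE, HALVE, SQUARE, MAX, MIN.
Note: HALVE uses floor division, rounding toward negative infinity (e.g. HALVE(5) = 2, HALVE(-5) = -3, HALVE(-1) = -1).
NEG(b)

Analyzing the change:
Before: b=6, c=0
After: b=-6, c=0
Variable b changed from 6 to -6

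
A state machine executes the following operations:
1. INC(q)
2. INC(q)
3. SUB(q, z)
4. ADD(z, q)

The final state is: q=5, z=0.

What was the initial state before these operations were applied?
q=-2, z=-5

Working backwards:
Final state: q=5, z=0
Before step 4 (ADD(z, q)): q=5, z=-5
Before step 3 (SUB(q, z)): q=0, z=-5
Before step 2 (INC(q)): q=-1, z=-5
Before step 1 (INC(q)): q=-2, z=-5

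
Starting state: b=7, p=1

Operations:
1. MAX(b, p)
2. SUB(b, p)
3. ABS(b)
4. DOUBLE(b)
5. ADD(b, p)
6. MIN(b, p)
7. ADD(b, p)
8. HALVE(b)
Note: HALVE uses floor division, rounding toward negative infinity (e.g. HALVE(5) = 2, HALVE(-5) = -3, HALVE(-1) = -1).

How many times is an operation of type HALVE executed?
1

Counting HALVE operations:
Step 8: HALVE(b) ← HALVE
Total: 1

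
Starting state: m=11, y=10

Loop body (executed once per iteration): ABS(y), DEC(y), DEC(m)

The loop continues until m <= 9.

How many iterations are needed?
2

Tracing iterations:
Initial: m=11, y=10
After iteration 1: m=10, y=9
After iteration 2: m=9, y=8
m <= 9 now holds, so the loop exits after 2 iterations.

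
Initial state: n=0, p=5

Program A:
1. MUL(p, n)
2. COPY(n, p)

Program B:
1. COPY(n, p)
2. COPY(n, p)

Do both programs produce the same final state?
No

Program A final state: n=0, p=0
Program B final state: n=5, p=5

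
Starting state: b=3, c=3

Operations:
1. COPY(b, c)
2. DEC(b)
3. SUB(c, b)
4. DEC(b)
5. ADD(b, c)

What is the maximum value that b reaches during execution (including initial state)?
3

Values of b at each step:
Initial: b = 3 ← maximum
After step 1: b = 3
After step 2: b = 2
After step 3: b = 2
After step 4: b = 1
After step 5: b = 2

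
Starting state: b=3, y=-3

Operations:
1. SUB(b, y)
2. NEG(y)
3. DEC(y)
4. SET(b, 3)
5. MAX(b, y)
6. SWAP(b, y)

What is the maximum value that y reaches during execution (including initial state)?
3

Values of y at each step:
Initial: y = -3
After step 1: y = -3
After step 2: y = 3 ← maximum
After step 3: y = 2
After step 4: y = 2
After step 5: y = 2
After step 6: y = 3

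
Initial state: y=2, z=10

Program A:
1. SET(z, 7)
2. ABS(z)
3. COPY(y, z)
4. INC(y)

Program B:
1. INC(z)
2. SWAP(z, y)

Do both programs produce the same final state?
No

Program A final state: y=8, z=7
Program B final state: y=11, z=2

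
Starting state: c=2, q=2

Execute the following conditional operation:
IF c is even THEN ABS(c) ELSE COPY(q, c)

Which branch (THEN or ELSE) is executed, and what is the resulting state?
Branch: THEN, Final state: c=2, q=2

Evaluating condition: c is even
Condition is True, so THEN branch executes
After ABS(c): c=2, q=2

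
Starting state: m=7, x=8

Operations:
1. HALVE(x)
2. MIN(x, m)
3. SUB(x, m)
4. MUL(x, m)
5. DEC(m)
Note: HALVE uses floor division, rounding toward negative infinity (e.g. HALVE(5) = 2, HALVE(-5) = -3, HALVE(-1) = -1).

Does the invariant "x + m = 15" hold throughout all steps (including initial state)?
No, violated after step 1

The invariant is violated after step 1.

State at each step:
Initial: m=7, x=8
After step 1: m=7, x=4
After step 2: m=7, x=4
After step 3: m=7, x=-3
After step 4: m=7, x=-21
After step 5: m=6, x=-21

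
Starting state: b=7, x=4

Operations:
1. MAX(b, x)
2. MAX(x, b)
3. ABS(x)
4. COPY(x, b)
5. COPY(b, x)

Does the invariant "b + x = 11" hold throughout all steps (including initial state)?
No, violated after step 2

The invariant is violated after step 2.

State at each step:
Initial: b=7, x=4
After step 1: b=7, x=4
After step 2: b=7, x=7
After step 3: b=7, x=7
After step 4: b=7, x=7
After step 5: b=7, x=7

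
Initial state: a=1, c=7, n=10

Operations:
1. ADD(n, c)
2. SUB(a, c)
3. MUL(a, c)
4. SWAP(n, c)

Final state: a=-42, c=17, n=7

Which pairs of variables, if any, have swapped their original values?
None

Comparing initial and final values:
a: 1 → -42
c: 7 → 17
n: 10 → 7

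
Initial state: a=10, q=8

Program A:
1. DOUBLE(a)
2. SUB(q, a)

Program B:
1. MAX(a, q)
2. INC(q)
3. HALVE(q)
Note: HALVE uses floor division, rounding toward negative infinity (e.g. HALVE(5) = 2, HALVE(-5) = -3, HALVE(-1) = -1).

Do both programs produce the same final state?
No

Program A final state: a=20, q=-12
Program B final state: a=10, q=4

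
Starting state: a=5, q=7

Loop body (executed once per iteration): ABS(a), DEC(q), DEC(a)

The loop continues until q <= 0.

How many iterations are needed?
7

Tracing iterations:
Initial: a=5, q=7
After iteration 1: a=4, q=6
After iteration 2: a=3, q=5
After iteration 3: a=2, q=4
After iteration 4: a=1, q=3
After iteration 5: a=0, q=2
After iteration 6: a=-1, q=1
After iteration 7: a=0, q=0
q <= 0 now holds, so the loop exits after 7 iterations.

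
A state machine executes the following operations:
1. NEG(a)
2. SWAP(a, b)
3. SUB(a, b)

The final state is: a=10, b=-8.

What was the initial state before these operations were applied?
a=8, b=2

Working backwards:
Final state: a=10, b=-8
Before step 3 (SUB(a, b)): a=2, b=-8
Before step 2 (SWAP(a, b)): a=-8, b=2
Before step 1 (NEG(a)): a=8, b=2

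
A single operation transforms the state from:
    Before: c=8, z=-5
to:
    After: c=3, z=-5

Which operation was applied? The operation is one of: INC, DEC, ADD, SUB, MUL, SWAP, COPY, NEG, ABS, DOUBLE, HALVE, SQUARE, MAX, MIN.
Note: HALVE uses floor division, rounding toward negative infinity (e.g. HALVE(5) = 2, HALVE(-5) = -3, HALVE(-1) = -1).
ADD(c, z)

Analyzing the change:
Before: c=8, z=-5
After: c=3, z=-5
Variable c changed from 8 to 3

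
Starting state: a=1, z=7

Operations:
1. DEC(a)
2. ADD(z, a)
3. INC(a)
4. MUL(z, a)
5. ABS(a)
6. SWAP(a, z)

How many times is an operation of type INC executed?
1

Counting INC operations:
Step 3: INC(a) ← INC
Total: 1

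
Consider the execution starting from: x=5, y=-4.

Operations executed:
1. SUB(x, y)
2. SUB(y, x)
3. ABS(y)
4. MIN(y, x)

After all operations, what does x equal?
x = 9

Tracing execution:
Step 1: SUB(x, y) → x = 9
Step 2: SUB(y, x) → x = 9
Step 3: ABS(y) → x = 9
Step 4: MIN(y, x) → x = 9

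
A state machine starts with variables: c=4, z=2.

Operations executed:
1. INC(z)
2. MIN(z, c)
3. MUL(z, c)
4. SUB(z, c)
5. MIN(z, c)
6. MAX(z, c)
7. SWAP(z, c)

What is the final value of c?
c = 4

Tracing execution:
Step 1: INC(z) → c = 4
Step 2: MIN(z, c) → c = 4
Step 3: MUL(z, c) → c = 4
Step 4: SUB(z, c) → c = 4
Step 5: MIN(z, c) → c = 4
Step 6: MAX(z, c) → c = 4
Step 7: SWAP(z, c) → c = 4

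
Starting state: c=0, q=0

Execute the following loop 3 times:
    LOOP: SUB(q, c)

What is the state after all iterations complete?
c=0, q=0

Iteration trace:
Start: c=0, q=0
After iteration 1: c=0, q=0
After iteration 2: c=0, q=0
After iteration 3: c=0, q=0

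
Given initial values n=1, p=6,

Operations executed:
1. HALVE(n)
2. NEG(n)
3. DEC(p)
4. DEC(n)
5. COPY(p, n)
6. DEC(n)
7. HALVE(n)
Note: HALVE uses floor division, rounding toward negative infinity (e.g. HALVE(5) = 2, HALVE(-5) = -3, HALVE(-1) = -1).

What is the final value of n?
n = -1

Tracing execution:
Step 1: HALVE(n) → n = 0
Step 2: NEG(n) → n = 0
Step 3: DEC(p) → n = 0
Step 4: DEC(n) → n = -1
Step 5: COPY(p, n) → n = -1
Step 6: DEC(n) → n = -2
Step 7: HALVE(n) → n = -1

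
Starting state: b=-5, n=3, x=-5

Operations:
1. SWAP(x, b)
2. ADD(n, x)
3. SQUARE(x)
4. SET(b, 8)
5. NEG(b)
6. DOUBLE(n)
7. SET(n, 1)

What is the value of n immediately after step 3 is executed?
n = -2

Tracing n through execution:
Initial: n = 3
After step 1 (SWAP(x, b)): n = 3
After step 2 (ADD(n, x)): n = -2
After step 3 (SQUARE(x)): n = -2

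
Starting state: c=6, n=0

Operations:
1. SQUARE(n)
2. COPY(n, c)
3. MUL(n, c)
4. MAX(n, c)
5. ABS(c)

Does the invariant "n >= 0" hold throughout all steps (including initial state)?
Yes

The invariant holds at every step.

State at each step:
Initial: c=6, n=0
After step 1: c=6, n=0
After step 2: c=6, n=6
After step 3: c=6, n=36
After step 4: c=6, n=36
After step 5: c=6, n=36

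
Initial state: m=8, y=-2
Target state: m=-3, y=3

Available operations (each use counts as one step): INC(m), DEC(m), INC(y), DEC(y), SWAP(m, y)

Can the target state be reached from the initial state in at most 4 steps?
No

The target state cannot be reached within 4 steps.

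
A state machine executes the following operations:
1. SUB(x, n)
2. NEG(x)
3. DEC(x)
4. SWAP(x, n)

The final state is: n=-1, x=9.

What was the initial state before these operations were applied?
n=9, x=9

Working backwards:
Final state: n=-1, x=9
Before step 4 (SWAP(x, n)): n=9, x=-1
Before step 3 (DEC(x)): n=9, x=0
Before step 2 (NEG(x)): n=9, x=0
Before step 1 (SUB(x, n)): n=9, x=9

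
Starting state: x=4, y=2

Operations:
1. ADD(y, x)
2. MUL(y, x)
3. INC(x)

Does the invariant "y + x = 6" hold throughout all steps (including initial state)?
No, violated after step 1

The invariant is violated after step 1.

State at each step:
Initial: x=4, y=2
After step 1: x=4, y=6
After step 2: x=4, y=24
After step 3: x=5, y=24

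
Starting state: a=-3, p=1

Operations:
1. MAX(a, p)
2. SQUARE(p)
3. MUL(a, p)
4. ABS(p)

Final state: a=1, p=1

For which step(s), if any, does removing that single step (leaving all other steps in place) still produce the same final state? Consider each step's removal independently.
Step(s) 2, 3, 4

Testing removal of each single step:
Without step 1: final = a=-3, p=1 (different)
Without step 2: final = a=1, p=1 (same)
Without step 3: final = a=1, p=1 (same)
Without step 4: final = a=1, p=1 (same)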